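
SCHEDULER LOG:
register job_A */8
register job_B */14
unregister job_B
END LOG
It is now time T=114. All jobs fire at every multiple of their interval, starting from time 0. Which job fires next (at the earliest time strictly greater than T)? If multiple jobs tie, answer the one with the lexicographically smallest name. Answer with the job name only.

Op 1: register job_A */8 -> active={job_A:*/8}
Op 2: register job_B */14 -> active={job_A:*/8, job_B:*/14}
Op 3: unregister job_B -> active={job_A:*/8}
  job_A: interval 8, next fire after T=114 is 120
Earliest = 120, winner (lex tiebreak) = job_A

Answer: job_A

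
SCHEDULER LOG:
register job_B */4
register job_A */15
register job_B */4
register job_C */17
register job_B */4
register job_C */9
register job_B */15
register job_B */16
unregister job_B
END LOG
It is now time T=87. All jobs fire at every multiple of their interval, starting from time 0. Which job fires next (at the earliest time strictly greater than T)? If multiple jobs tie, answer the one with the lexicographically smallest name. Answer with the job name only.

Answer: job_A

Derivation:
Op 1: register job_B */4 -> active={job_B:*/4}
Op 2: register job_A */15 -> active={job_A:*/15, job_B:*/4}
Op 3: register job_B */4 -> active={job_A:*/15, job_B:*/4}
Op 4: register job_C */17 -> active={job_A:*/15, job_B:*/4, job_C:*/17}
Op 5: register job_B */4 -> active={job_A:*/15, job_B:*/4, job_C:*/17}
Op 6: register job_C */9 -> active={job_A:*/15, job_B:*/4, job_C:*/9}
Op 7: register job_B */15 -> active={job_A:*/15, job_B:*/15, job_C:*/9}
Op 8: register job_B */16 -> active={job_A:*/15, job_B:*/16, job_C:*/9}
Op 9: unregister job_B -> active={job_A:*/15, job_C:*/9}
  job_A: interval 15, next fire after T=87 is 90
  job_C: interval 9, next fire after T=87 is 90
Earliest = 90, winner (lex tiebreak) = job_A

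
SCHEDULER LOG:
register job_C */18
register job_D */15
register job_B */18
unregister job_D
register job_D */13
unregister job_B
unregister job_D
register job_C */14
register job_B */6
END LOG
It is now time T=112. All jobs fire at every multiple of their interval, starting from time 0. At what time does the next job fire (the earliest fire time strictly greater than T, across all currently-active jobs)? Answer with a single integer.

Op 1: register job_C */18 -> active={job_C:*/18}
Op 2: register job_D */15 -> active={job_C:*/18, job_D:*/15}
Op 3: register job_B */18 -> active={job_B:*/18, job_C:*/18, job_D:*/15}
Op 4: unregister job_D -> active={job_B:*/18, job_C:*/18}
Op 5: register job_D */13 -> active={job_B:*/18, job_C:*/18, job_D:*/13}
Op 6: unregister job_B -> active={job_C:*/18, job_D:*/13}
Op 7: unregister job_D -> active={job_C:*/18}
Op 8: register job_C */14 -> active={job_C:*/14}
Op 9: register job_B */6 -> active={job_B:*/6, job_C:*/14}
  job_B: interval 6, next fire after T=112 is 114
  job_C: interval 14, next fire after T=112 is 126
Earliest fire time = 114 (job job_B)

Answer: 114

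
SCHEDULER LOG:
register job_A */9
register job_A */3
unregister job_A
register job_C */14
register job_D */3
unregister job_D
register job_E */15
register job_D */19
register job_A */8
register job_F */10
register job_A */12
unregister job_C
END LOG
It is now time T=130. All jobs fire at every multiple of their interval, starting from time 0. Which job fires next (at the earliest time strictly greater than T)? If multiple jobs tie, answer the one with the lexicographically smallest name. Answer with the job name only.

Op 1: register job_A */9 -> active={job_A:*/9}
Op 2: register job_A */3 -> active={job_A:*/3}
Op 3: unregister job_A -> active={}
Op 4: register job_C */14 -> active={job_C:*/14}
Op 5: register job_D */3 -> active={job_C:*/14, job_D:*/3}
Op 6: unregister job_D -> active={job_C:*/14}
Op 7: register job_E */15 -> active={job_C:*/14, job_E:*/15}
Op 8: register job_D */19 -> active={job_C:*/14, job_D:*/19, job_E:*/15}
Op 9: register job_A */8 -> active={job_A:*/8, job_C:*/14, job_D:*/19, job_E:*/15}
Op 10: register job_F */10 -> active={job_A:*/8, job_C:*/14, job_D:*/19, job_E:*/15, job_F:*/10}
Op 11: register job_A */12 -> active={job_A:*/12, job_C:*/14, job_D:*/19, job_E:*/15, job_F:*/10}
Op 12: unregister job_C -> active={job_A:*/12, job_D:*/19, job_E:*/15, job_F:*/10}
  job_A: interval 12, next fire after T=130 is 132
  job_D: interval 19, next fire after T=130 is 133
  job_E: interval 15, next fire after T=130 is 135
  job_F: interval 10, next fire after T=130 is 140
Earliest = 132, winner (lex tiebreak) = job_A

Answer: job_A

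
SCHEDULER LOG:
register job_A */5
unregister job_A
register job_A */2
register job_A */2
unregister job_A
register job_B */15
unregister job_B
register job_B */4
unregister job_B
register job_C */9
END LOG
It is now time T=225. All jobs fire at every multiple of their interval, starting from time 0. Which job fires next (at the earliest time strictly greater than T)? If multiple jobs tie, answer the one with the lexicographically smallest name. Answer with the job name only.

Answer: job_C

Derivation:
Op 1: register job_A */5 -> active={job_A:*/5}
Op 2: unregister job_A -> active={}
Op 3: register job_A */2 -> active={job_A:*/2}
Op 4: register job_A */2 -> active={job_A:*/2}
Op 5: unregister job_A -> active={}
Op 6: register job_B */15 -> active={job_B:*/15}
Op 7: unregister job_B -> active={}
Op 8: register job_B */4 -> active={job_B:*/4}
Op 9: unregister job_B -> active={}
Op 10: register job_C */9 -> active={job_C:*/9}
  job_C: interval 9, next fire after T=225 is 234
Earliest = 234, winner (lex tiebreak) = job_C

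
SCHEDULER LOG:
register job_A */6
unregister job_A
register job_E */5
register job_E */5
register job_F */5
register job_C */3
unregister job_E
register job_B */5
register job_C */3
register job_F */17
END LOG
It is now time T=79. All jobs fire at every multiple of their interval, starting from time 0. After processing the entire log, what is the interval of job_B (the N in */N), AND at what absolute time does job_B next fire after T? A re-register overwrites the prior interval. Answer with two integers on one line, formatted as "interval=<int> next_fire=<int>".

Answer: interval=5 next_fire=80

Derivation:
Op 1: register job_A */6 -> active={job_A:*/6}
Op 2: unregister job_A -> active={}
Op 3: register job_E */5 -> active={job_E:*/5}
Op 4: register job_E */5 -> active={job_E:*/5}
Op 5: register job_F */5 -> active={job_E:*/5, job_F:*/5}
Op 6: register job_C */3 -> active={job_C:*/3, job_E:*/5, job_F:*/5}
Op 7: unregister job_E -> active={job_C:*/3, job_F:*/5}
Op 8: register job_B */5 -> active={job_B:*/5, job_C:*/3, job_F:*/5}
Op 9: register job_C */3 -> active={job_B:*/5, job_C:*/3, job_F:*/5}
Op 10: register job_F */17 -> active={job_B:*/5, job_C:*/3, job_F:*/17}
Final interval of job_B = 5
Next fire of job_B after T=79: (79//5+1)*5 = 80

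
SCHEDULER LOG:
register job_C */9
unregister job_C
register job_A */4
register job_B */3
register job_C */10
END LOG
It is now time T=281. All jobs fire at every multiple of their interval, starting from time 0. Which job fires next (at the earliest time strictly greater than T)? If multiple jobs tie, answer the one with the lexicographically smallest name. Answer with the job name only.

Op 1: register job_C */9 -> active={job_C:*/9}
Op 2: unregister job_C -> active={}
Op 3: register job_A */4 -> active={job_A:*/4}
Op 4: register job_B */3 -> active={job_A:*/4, job_B:*/3}
Op 5: register job_C */10 -> active={job_A:*/4, job_B:*/3, job_C:*/10}
  job_A: interval 4, next fire after T=281 is 284
  job_B: interval 3, next fire after T=281 is 282
  job_C: interval 10, next fire after T=281 is 290
Earliest = 282, winner (lex tiebreak) = job_B

Answer: job_B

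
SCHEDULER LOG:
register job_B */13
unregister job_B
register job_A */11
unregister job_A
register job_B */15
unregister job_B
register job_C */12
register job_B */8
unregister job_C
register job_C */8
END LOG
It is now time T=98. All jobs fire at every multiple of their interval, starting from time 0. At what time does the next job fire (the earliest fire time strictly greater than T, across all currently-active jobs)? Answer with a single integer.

Op 1: register job_B */13 -> active={job_B:*/13}
Op 2: unregister job_B -> active={}
Op 3: register job_A */11 -> active={job_A:*/11}
Op 4: unregister job_A -> active={}
Op 5: register job_B */15 -> active={job_B:*/15}
Op 6: unregister job_B -> active={}
Op 7: register job_C */12 -> active={job_C:*/12}
Op 8: register job_B */8 -> active={job_B:*/8, job_C:*/12}
Op 9: unregister job_C -> active={job_B:*/8}
Op 10: register job_C */8 -> active={job_B:*/8, job_C:*/8}
  job_B: interval 8, next fire after T=98 is 104
  job_C: interval 8, next fire after T=98 is 104
Earliest fire time = 104 (job job_B)

Answer: 104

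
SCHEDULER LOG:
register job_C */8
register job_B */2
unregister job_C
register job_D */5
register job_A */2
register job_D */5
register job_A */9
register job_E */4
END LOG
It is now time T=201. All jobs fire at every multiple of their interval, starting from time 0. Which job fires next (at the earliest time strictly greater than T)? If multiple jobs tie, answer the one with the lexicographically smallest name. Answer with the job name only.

Op 1: register job_C */8 -> active={job_C:*/8}
Op 2: register job_B */2 -> active={job_B:*/2, job_C:*/8}
Op 3: unregister job_C -> active={job_B:*/2}
Op 4: register job_D */5 -> active={job_B:*/2, job_D:*/5}
Op 5: register job_A */2 -> active={job_A:*/2, job_B:*/2, job_D:*/5}
Op 6: register job_D */5 -> active={job_A:*/2, job_B:*/2, job_D:*/5}
Op 7: register job_A */9 -> active={job_A:*/9, job_B:*/2, job_D:*/5}
Op 8: register job_E */4 -> active={job_A:*/9, job_B:*/2, job_D:*/5, job_E:*/4}
  job_A: interval 9, next fire after T=201 is 207
  job_B: interval 2, next fire after T=201 is 202
  job_D: interval 5, next fire after T=201 is 205
  job_E: interval 4, next fire after T=201 is 204
Earliest = 202, winner (lex tiebreak) = job_B

Answer: job_B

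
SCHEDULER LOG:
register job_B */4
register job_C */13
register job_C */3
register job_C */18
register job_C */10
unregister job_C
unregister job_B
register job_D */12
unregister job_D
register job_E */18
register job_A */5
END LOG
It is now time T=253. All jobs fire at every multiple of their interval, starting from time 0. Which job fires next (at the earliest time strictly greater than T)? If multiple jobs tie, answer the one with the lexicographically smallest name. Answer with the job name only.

Op 1: register job_B */4 -> active={job_B:*/4}
Op 2: register job_C */13 -> active={job_B:*/4, job_C:*/13}
Op 3: register job_C */3 -> active={job_B:*/4, job_C:*/3}
Op 4: register job_C */18 -> active={job_B:*/4, job_C:*/18}
Op 5: register job_C */10 -> active={job_B:*/4, job_C:*/10}
Op 6: unregister job_C -> active={job_B:*/4}
Op 7: unregister job_B -> active={}
Op 8: register job_D */12 -> active={job_D:*/12}
Op 9: unregister job_D -> active={}
Op 10: register job_E */18 -> active={job_E:*/18}
Op 11: register job_A */5 -> active={job_A:*/5, job_E:*/18}
  job_A: interval 5, next fire after T=253 is 255
  job_E: interval 18, next fire after T=253 is 270
Earliest = 255, winner (lex tiebreak) = job_A

Answer: job_A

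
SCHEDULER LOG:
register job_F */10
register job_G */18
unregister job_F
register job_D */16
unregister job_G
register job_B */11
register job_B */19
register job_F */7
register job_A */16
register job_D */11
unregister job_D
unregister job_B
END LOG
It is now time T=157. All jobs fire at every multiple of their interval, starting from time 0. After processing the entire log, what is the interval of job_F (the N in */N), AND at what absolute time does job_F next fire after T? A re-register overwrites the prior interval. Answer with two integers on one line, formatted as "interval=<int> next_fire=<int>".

Answer: interval=7 next_fire=161

Derivation:
Op 1: register job_F */10 -> active={job_F:*/10}
Op 2: register job_G */18 -> active={job_F:*/10, job_G:*/18}
Op 3: unregister job_F -> active={job_G:*/18}
Op 4: register job_D */16 -> active={job_D:*/16, job_G:*/18}
Op 5: unregister job_G -> active={job_D:*/16}
Op 6: register job_B */11 -> active={job_B:*/11, job_D:*/16}
Op 7: register job_B */19 -> active={job_B:*/19, job_D:*/16}
Op 8: register job_F */7 -> active={job_B:*/19, job_D:*/16, job_F:*/7}
Op 9: register job_A */16 -> active={job_A:*/16, job_B:*/19, job_D:*/16, job_F:*/7}
Op 10: register job_D */11 -> active={job_A:*/16, job_B:*/19, job_D:*/11, job_F:*/7}
Op 11: unregister job_D -> active={job_A:*/16, job_B:*/19, job_F:*/7}
Op 12: unregister job_B -> active={job_A:*/16, job_F:*/7}
Final interval of job_F = 7
Next fire of job_F after T=157: (157//7+1)*7 = 161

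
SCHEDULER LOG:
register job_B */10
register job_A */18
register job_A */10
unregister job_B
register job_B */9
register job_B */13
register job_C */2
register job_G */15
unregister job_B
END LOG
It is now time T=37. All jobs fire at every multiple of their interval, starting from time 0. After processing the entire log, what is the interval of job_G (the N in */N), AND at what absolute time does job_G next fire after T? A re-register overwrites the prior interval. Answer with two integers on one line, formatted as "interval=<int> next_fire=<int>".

Op 1: register job_B */10 -> active={job_B:*/10}
Op 2: register job_A */18 -> active={job_A:*/18, job_B:*/10}
Op 3: register job_A */10 -> active={job_A:*/10, job_B:*/10}
Op 4: unregister job_B -> active={job_A:*/10}
Op 5: register job_B */9 -> active={job_A:*/10, job_B:*/9}
Op 6: register job_B */13 -> active={job_A:*/10, job_B:*/13}
Op 7: register job_C */2 -> active={job_A:*/10, job_B:*/13, job_C:*/2}
Op 8: register job_G */15 -> active={job_A:*/10, job_B:*/13, job_C:*/2, job_G:*/15}
Op 9: unregister job_B -> active={job_A:*/10, job_C:*/2, job_G:*/15}
Final interval of job_G = 15
Next fire of job_G after T=37: (37//15+1)*15 = 45

Answer: interval=15 next_fire=45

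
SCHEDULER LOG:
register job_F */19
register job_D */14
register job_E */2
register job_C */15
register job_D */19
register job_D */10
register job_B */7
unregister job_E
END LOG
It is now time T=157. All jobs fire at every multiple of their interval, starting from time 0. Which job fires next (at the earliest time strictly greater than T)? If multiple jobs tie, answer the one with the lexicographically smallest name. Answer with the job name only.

Answer: job_D

Derivation:
Op 1: register job_F */19 -> active={job_F:*/19}
Op 2: register job_D */14 -> active={job_D:*/14, job_F:*/19}
Op 3: register job_E */2 -> active={job_D:*/14, job_E:*/2, job_F:*/19}
Op 4: register job_C */15 -> active={job_C:*/15, job_D:*/14, job_E:*/2, job_F:*/19}
Op 5: register job_D */19 -> active={job_C:*/15, job_D:*/19, job_E:*/2, job_F:*/19}
Op 6: register job_D */10 -> active={job_C:*/15, job_D:*/10, job_E:*/2, job_F:*/19}
Op 7: register job_B */7 -> active={job_B:*/7, job_C:*/15, job_D:*/10, job_E:*/2, job_F:*/19}
Op 8: unregister job_E -> active={job_B:*/7, job_C:*/15, job_D:*/10, job_F:*/19}
  job_B: interval 7, next fire after T=157 is 161
  job_C: interval 15, next fire after T=157 is 165
  job_D: interval 10, next fire after T=157 is 160
  job_F: interval 19, next fire after T=157 is 171
Earliest = 160, winner (lex tiebreak) = job_D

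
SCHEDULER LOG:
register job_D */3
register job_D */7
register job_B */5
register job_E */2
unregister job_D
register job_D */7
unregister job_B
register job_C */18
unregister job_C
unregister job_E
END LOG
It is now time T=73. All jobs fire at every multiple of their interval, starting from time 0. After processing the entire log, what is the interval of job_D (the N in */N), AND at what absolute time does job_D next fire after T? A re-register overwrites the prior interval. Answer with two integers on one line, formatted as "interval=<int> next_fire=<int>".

Answer: interval=7 next_fire=77

Derivation:
Op 1: register job_D */3 -> active={job_D:*/3}
Op 2: register job_D */7 -> active={job_D:*/7}
Op 3: register job_B */5 -> active={job_B:*/5, job_D:*/7}
Op 4: register job_E */2 -> active={job_B:*/5, job_D:*/7, job_E:*/2}
Op 5: unregister job_D -> active={job_B:*/5, job_E:*/2}
Op 6: register job_D */7 -> active={job_B:*/5, job_D:*/7, job_E:*/2}
Op 7: unregister job_B -> active={job_D:*/7, job_E:*/2}
Op 8: register job_C */18 -> active={job_C:*/18, job_D:*/7, job_E:*/2}
Op 9: unregister job_C -> active={job_D:*/7, job_E:*/2}
Op 10: unregister job_E -> active={job_D:*/7}
Final interval of job_D = 7
Next fire of job_D after T=73: (73//7+1)*7 = 77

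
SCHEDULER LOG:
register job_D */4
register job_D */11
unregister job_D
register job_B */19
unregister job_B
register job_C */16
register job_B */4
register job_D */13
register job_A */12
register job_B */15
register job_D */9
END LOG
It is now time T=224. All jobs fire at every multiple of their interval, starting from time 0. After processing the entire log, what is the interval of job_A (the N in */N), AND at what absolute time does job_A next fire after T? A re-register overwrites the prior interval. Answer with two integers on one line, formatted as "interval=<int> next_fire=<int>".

Op 1: register job_D */4 -> active={job_D:*/4}
Op 2: register job_D */11 -> active={job_D:*/11}
Op 3: unregister job_D -> active={}
Op 4: register job_B */19 -> active={job_B:*/19}
Op 5: unregister job_B -> active={}
Op 6: register job_C */16 -> active={job_C:*/16}
Op 7: register job_B */4 -> active={job_B:*/4, job_C:*/16}
Op 8: register job_D */13 -> active={job_B:*/4, job_C:*/16, job_D:*/13}
Op 9: register job_A */12 -> active={job_A:*/12, job_B:*/4, job_C:*/16, job_D:*/13}
Op 10: register job_B */15 -> active={job_A:*/12, job_B:*/15, job_C:*/16, job_D:*/13}
Op 11: register job_D */9 -> active={job_A:*/12, job_B:*/15, job_C:*/16, job_D:*/9}
Final interval of job_A = 12
Next fire of job_A after T=224: (224//12+1)*12 = 228

Answer: interval=12 next_fire=228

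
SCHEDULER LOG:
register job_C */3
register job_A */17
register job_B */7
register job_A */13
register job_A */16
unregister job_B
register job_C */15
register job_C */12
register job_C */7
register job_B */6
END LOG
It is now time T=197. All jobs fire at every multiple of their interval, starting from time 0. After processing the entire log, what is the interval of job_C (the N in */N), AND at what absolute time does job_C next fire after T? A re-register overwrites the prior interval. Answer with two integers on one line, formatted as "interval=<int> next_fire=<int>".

Op 1: register job_C */3 -> active={job_C:*/3}
Op 2: register job_A */17 -> active={job_A:*/17, job_C:*/3}
Op 3: register job_B */7 -> active={job_A:*/17, job_B:*/7, job_C:*/3}
Op 4: register job_A */13 -> active={job_A:*/13, job_B:*/7, job_C:*/3}
Op 5: register job_A */16 -> active={job_A:*/16, job_B:*/7, job_C:*/3}
Op 6: unregister job_B -> active={job_A:*/16, job_C:*/3}
Op 7: register job_C */15 -> active={job_A:*/16, job_C:*/15}
Op 8: register job_C */12 -> active={job_A:*/16, job_C:*/12}
Op 9: register job_C */7 -> active={job_A:*/16, job_C:*/7}
Op 10: register job_B */6 -> active={job_A:*/16, job_B:*/6, job_C:*/7}
Final interval of job_C = 7
Next fire of job_C after T=197: (197//7+1)*7 = 203

Answer: interval=7 next_fire=203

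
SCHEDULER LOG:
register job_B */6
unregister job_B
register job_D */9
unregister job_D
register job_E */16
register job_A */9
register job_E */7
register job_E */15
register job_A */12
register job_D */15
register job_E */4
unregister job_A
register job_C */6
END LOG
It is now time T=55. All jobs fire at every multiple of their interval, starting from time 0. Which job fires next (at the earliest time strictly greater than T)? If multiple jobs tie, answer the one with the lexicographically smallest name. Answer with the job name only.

Answer: job_E

Derivation:
Op 1: register job_B */6 -> active={job_B:*/6}
Op 2: unregister job_B -> active={}
Op 3: register job_D */9 -> active={job_D:*/9}
Op 4: unregister job_D -> active={}
Op 5: register job_E */16 -> active={job_E:*/16}
Op 6: register job_A */9 -> active={job_A:*/9, job_E:*/16}
Op 7: register job_E */7 -> active={job_A:*/9, job_E:*/7}
Op 8: register job_E */15 -> active={job_A:*/9, job_E:*/15}
Op 9: register job_A */12 -> active={job_A:*/12, job_E:*/15}
Op 10: register job_D */15 -> active={job_A:*/12, job_D:*/15, job_E:*/15}
Op 11: register job_E */4 -> active={job_A:*/12, job_D:*/15, job_E:*/4}
Op 12: unregister job_A -> active={job_D:*/15, job_E:*/4}
Op 13: register job_C */6 -> active={job_C:*/6, job_D:*/15, job_E:*/4}
  job_C: interval 6, next fire after T=55 is 60
  job_D: interval 15, next fire after T=55 is 60
  job_E: interval 4, next fire after T=55 is 56
Earliest = 56, winner (lex tiebreak) = job_E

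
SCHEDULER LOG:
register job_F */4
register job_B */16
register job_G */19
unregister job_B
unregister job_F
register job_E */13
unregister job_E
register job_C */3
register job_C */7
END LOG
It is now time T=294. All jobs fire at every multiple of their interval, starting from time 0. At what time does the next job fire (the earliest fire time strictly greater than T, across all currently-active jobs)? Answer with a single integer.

Op 1: register job_F */4 -> active={job_F:*/4}
Op 2: register job_B */16 -> active={job_B:*/16, job_F:*/4}
Op 3: register job_G */19 -> active={job_B:*/16, job_F:*/4, job_G:*/19}
Op 4: unregister job_B -> active={job_F:*/4, job_G:*/19}
Op 5: unregister job_F -> active={job_G:*/19}
Op 6: register job_E */13 -> active={job_E:*/13, job_G:*/19}
Op 7: unregister job_E -> active={job_G:*/19}
Op 8: register job_C */3 -> active={job_C:*/3, job_G:*/19}
Op 9: register job_C */7 -> active={job_C:*/7, job_G:*/19}
  job_C: interval 7, next fire after T=294 is 301
  job_G: interval 19, next fire after T=294 is 304
Earliest fire time = 301 (job job_C)

Answer: 301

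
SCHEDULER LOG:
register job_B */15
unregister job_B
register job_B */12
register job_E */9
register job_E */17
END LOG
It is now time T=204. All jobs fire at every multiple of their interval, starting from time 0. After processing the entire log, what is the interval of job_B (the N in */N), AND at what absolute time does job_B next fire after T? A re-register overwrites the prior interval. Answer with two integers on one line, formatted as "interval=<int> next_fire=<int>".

Op 1: register job_B */15 -> active={job_B:*/15}
Op 2: unregister job_B -> active={}
Op 3: register job_B */12 -> active={job_B:*/12}
Op 4: register job_E */9 -> active={job_B:*/12, job_E:*/9}
Op 5: register job_E */17 -> active={job_B:*/12, job_E:*/17}
Final interval of job_B = 12
Next fire of job_B after T=204: (204//12+1)*12 = 216

Answer: interval=12 next_fire=216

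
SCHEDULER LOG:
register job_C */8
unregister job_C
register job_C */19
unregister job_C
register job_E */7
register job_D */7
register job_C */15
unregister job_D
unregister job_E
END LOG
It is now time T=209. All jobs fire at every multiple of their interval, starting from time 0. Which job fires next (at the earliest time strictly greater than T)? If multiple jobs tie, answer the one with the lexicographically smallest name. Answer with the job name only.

Op 1: register job_C */8 -> active={job_C:*/8}
Op 2: unregister job_C -> active={}
Op 3: register job_C */19 -> active={job_C:*/19}
Op 4: unregister job_C -> active={}
Op 5: register job_E */7 -> active={job_E:*/7}
Op 6: register job_D */7 -> active={job_D:*/7, job_E:*/7}
Op 7: register job_C */15 -> active={job_C:*/15, job_D:*/7, job_E:*/7}
Op 8: unregister job_D -> active={job_C:*/15, job_E:*/7}
Op 9: unregister job_E -> active={job_C:*/15}
  job_C: interval 15, next fire after T=209 is 210
Earliest = 210, winner (lex tiebreak) = job_C

Answer: job_C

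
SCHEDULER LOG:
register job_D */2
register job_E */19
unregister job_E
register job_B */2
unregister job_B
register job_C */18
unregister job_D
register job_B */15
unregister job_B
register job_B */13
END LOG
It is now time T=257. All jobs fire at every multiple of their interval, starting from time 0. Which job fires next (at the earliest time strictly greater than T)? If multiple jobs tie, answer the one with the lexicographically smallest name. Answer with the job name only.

Op 1: register job_D */2 -> active={job_D:*/2}
Op 2: register job_E */19 -> active={job_D:*/2, job_E:*/19}
Op 3: unregister job_E -> active={job_D:*/2}
Op 4: register job_B */2 -> active={job_B:*/2, job_D:*/2}
Op 5: unregister job_B -> active={job_D:*/2}
Op 6: register job_C */18 -> active={job_C:*/18, job_D:*/2}
Op 7: unregister job_D -> active={job_C:*/18}
Op 8: register job_B */15 -> active={job_B:*/15, job_C:*/18}
Op 9: unregister job_B -> active={job_C:*/18}
Op 10: register job_B */13 -> active={job_B:*/13, job_C:*/18}
  job_B: interval 13, next fire after T=257 is 260
  job_C: interval 18, next fire after T=257 is 270
Earliest = 260, winner (lex tiebreak) = job_B

Answer: job_B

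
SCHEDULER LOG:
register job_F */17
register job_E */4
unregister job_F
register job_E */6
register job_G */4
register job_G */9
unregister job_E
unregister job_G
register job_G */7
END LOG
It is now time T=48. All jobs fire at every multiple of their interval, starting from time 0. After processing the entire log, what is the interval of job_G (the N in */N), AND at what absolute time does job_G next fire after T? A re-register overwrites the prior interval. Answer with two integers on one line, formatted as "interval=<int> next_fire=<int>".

Answer: interval=7 next_fire=49

Derivation:
Op 1: register job_F */17 -> active={job_F:*/17}
Op 2: register job_E */4 -> active={job_E:*/4, job_F:*/17}
Op 3: unregister job_F -> active={job_E:*/4}
Op 4: register job_E */6 -> active={job_E:*/6}
Op 5: register job_G */4 -> active={job_E:*/6, job_G:*/4}
Op 6: register job_G */9 -> active={job_E:*/6, job_G:*/9}
Op 7: unregister job_E -> active={job_G:*/9}
Op 8: unregister job_G -> active={}
Op 9: register job_G */7 -> active={job_G:*/7}
Final interval of job_G = 7
Next fire of job_G after T=48: (48//7+1)*7 = 49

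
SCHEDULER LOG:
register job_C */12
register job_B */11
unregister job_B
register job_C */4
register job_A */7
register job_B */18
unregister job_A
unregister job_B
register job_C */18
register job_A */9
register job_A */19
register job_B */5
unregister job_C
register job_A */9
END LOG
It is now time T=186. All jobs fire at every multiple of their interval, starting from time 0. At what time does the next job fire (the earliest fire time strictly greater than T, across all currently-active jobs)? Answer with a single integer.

Op 1: register job_C */12 -> active={job_C:*/12}
Op 2: register job_B */11 -> active={job_B:*/11, job_C:*/12}
Op 3: unregister job_B -> active={job_C:*/12}
Op 4: register job_C */4 -> active={job_C:*/4}
Op 5: register job_A */7 -> active={job_A:*/7, job_C:*/4}
Op 6: register job_B */18 -> active={job_A:*/7, job_B:*/18, job_C:*/4}
Op 7: unregister job_A -> active={job_B:*/18, job_C:*/4}
Op 8: unregister job_B -> active={job_C:*/4}
Op 9: register job_C */18 -> active={job_C:*/18}
Op 10: register job_A */9 -> active={job_A:*/9, job_C:*/18}
Op 11: register job_A */19 -> active={job_A:*/19, job_C:*/18}
Op 12: register job_B */5 -> active={job_A:*/19, job_B:*/5, job_C:*/18}
Op 13: unregister job_C -> active={job_A:*/19, job_B:*/5}
Op 14: register job_A */9 -> active={job_A:*/9, job_B:*/5}
  job_A: interval 9, next fire after T=186 is 189
  job_B: interval 5, next fire after T=186 is 190
Earliest fire time = 189 (job job_A)

Answer: 189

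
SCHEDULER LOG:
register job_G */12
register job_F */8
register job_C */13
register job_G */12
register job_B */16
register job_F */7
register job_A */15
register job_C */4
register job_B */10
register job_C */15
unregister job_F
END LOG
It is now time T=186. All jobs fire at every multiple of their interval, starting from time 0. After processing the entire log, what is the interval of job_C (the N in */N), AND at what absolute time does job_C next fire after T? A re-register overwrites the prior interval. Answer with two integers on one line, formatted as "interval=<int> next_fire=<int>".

Op 1: register job_G */12 -> active={job_G:*/12}
Op 2: register job_F */8 -> active={job_F:*/8, job_G:*/12}
Op 3: register job_C */13 -> active={job_C:*/13, job_F:*/8, job_G:*/12}
Op 4: register job_G */12 -> active={job_C:*/13, job_F:*/8, job_G:*/12}
Op 5: register job_B */16 -> active={job_B:*/16, job_C:*/13, job_F:*/8, job_G:*/12}
Op 6: register job_F */7 -> active={job_B:*/16, job_C:*/13, job_F:*/7, job_G:*/12}
Op 7: register job_A */15 -> active={job_A:*/15, job_B:*/16, job_C:*/13, job_F:*/7, job_G:*/12}
Op 8: register job_C */4 -> active={job_A:*/15, job_B:*/16, job_C:*/4, job_F:*/7, job_G:*/12}
Op 9: register job_B */10 -> active={job_A:*/15, job_B:*/10, job_C:*/4, job_F:*/7, job_G:*/12}
Op 10: register job_C */15 -> active={job_A:*/15, job_B:*/10, job_C:*/15, job_F:*/7, job_G:*/12}
Op 11: unregister job_F -> active={job_A:*/15, job_B:*/10, job_C:*/15, job_G:*/12}
Final interval of job_C = 15
Next fire of job_C after T=186: (186//15+1)*15 = 195

Answer: interval=15 next_fire=195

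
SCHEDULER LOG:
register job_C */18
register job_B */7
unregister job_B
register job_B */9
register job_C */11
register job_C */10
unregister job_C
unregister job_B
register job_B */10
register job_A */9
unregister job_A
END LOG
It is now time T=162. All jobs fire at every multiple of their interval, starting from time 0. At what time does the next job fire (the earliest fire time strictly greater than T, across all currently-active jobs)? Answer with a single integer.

Op 1: register job_C */18 -> active={job_C:*/18}
Op 2: register job_B */7 -> active={job_B:*/7, job_C:*/18}
Op 3: unregister job_B -> active={job_C:*/18}
Op 4: register job_B */9 -> active={job_B:*/9, job_C:*/18}
Op 5: register job_C */11 -> active={job_B:*/9, job_C:*/11}
Op 6: register job_C */10 -> active={job_B:*/9, job_C:*/10}
Op 7: unregister job_C -> active={job_B:*/9}
Op 8: unregister job_B -> active={}
Op 9: register job_B */10 -> active={job_B:*/10}
Op 10: register job_A */9 -> active={job_A:*/9, job_B:*/10}
Op 11: unregister job_A -> active={job_B:*/10}
  job_B: interval 10, next fire after T=162 is 170
Earliest fire time = 170 (job job_B)

Answer: 170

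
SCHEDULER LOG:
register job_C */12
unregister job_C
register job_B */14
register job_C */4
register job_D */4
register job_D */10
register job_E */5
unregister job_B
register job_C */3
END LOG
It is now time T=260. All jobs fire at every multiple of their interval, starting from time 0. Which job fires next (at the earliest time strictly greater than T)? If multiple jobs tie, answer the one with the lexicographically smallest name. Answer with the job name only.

Answer: job_C

Derivation:
Op 1: register job_C */12 -> active={job_C:*/12}
Op 2: unregister job_C -> active={}
Op 3: register job_B */14 -> active={job_B:*/14}
Op 4: register job_C */4 -> active={job_B:*/14, job_C:*/4}
Op 5: register job_D */4 -> active={job_B:*/14, job_C:*/4, job_D:*/4}
Op 6: register job_D */10 -> active={job_B:*/14, job_C:*/4, job_D:*/10}
Op 7: register job_E */5 -> active={job_B:*/14, job_C:*/4, job_D:*/10, job_E:*/5}
Op 8: unregister job_B -> active={job_C:*/4, job_D:*/10, job_E:*/5}
Op 9: register job_C */3 -> active={job_C:*/3, job_D:*/10, job_E:*/5}
  job_C: interval 3, next fire after T=260 is 261
  job_D: interval 10, next fire after T=260 is 270
  job_E: interval 5, next fire after T=260 is 265
Earliest = 261, winner (lex tiebreak) = job_C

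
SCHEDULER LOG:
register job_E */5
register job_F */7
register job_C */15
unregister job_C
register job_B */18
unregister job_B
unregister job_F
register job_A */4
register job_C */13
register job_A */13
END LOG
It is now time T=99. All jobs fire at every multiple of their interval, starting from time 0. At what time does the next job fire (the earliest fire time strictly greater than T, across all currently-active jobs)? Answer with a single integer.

Answer: 100

Derivation:
Op 1: register job_E */5 -> active={job_E:*/5}
Op 2: register job_F */7 -> active={job_E:*/5, job_F:*/7}
Op 3: register job_C */15 -> active={job_C:*/15, job_E:*/5, job_F:*/7}
Op 4: unregister job_C -> active={job_E:*/5, job_F:*/7}
Op 5: register job_B */18 -> active={job_B:*/18, job_E:*/5, job_F:*/7}
Op 6: unregister job_B -> active={job_E:*/5, job_F:*/7}
Op 7: unregister job_F -> active={job_E:*/5}
Op 8: register job_A */4 -> active={job_A:*/4, job_E:*/5}
Op 9: register job_C */13 -> active={job_A:*/4, job_C:*/13, job_E:*/5}
Op 10: register job_A */13 -> active={job_A:*/13, job_C:*/13, job_E:*/5}
  job_A: interval 13, next fire after T=99 is 104
  job_C: interval 13, next fire after T=99 is 104
  job_E: interval 5, next fire after T=99 is 100
Earliest fire time = 100 (job job_E)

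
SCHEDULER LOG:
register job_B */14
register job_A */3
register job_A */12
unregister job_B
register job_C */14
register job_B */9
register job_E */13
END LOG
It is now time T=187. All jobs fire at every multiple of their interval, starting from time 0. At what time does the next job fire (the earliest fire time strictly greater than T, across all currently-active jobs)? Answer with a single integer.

Answer: 189

Derivation:
Op 1: register job_B */14 -> active={job_B:*/14}
Op 2: register job_A */3 -> active={job_A:*/3, job_B:*/14}
Op 3: register job_A */12 -> active={job_A:*/12, job_B:*/14}
Op 4: unregister job_B -> active={job_A:*/12}
Op 5: register job_C */14 -> active={job_A:*/12, job_C:*/14}
Op 6: register job_B */9 -> active={job_A:*/12, job_B:*/9, job_C:*/14}
Op 7: register job_E */13 -> active={job_A:*/12, job_B:*/9, job_C:*/14, job_E:*/13}
  job_A: interval 12, next fire after T=187 is 192
  job_B: interval 9, next fire after T=187 is 189
  job_C: interval 14, next fire after T=187 is 196
  job_E: interval 13, next fire after T=187 is 195
Earliest fire time = 189 (job job_B)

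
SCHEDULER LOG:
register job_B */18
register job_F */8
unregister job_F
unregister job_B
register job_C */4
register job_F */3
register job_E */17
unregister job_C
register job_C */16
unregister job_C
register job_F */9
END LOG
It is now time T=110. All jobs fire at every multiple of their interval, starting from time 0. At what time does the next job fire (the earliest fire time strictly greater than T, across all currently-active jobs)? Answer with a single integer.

Answer: 117

Derivation:
Op 1: register job_B */18 -> active={job_B:*/18}
Op 2: register job_F */8 -> active={job_B:*/18, job_F:*/8}
Op 3: unregister job_F -> active={job_B:*/18}
Op 4: unregister job_B -> active={}
Op 5: register job_C */4 -> active={job_C:*/4}
Op 6: register job_F */3 -> active={job_C:*/4, job_F:*/3}
Op 7: register job_E */17 -> active={job_C:*/4, job_E:*/17, job_F:*/3}
Op 8: unregister job_C -> active={job_E:*/17, job_F:*/3}
Op 9: register job_C */16 -> active={job_C:*/16, job_E:*/17, job_F:*/3}
Op 10: unregister job_C -> active={job_E:*/17, job_F:*/3}
Op 11: register job_F */9 -> active={job_E:*/17, job_F:*/9}
  job_E: interval 17, next fire after T=110 is 119
  job_F: interval 9, next fire after T=110 is 117
Earliest fire time = 117 (job job_F)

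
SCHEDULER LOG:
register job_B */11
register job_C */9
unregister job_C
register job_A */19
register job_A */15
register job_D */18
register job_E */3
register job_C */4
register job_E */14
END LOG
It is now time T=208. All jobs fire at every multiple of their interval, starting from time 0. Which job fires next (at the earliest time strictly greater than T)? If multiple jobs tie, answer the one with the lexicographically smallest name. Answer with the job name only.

Op 1: register job_B */11 -> active={job_B:*/11}
Op 2: register job_C */9 -> active={job_B:*/11, job_C:*/9}
Op 3: unregister job_C -> active={job_B:*/11}
Op 4: register job_A */19 -> active={job_A:*/19, job_B:*/11}
Op 5: register job_A */15 -> active={job_A:*/15, job_B:*/11}
Op 6: register job_D */18 -> active={job_A:*/15, job_B:*/11, job_D:*/18}
Op 7: register job_E */3 -> active={job_A:*/15, job_B:*/11, job_D:*/18, job_E:*/3}
Op 8: register job_C */4 -> active={job_A:*/15, job_B:*/11, job_C:*/4, job_D:*/18, job_E:*/3}
Op 9: register job_E */14 -> active={job_A:*/15, job_B:*/11, job_C:*/4, job_D:*/18, job_E:*/14}
  job_A: interval 15, next fire after T=208 is 210
  job_B: interval 11, next fire after T=208 is 209
  job_C: interval 4, next fire after T=208 is 212
  job_D: interval 18, next fire after T=208 is 216
  job_E: interval 14, next fire after T=208 is 210
Earliest = 209, winner (lex tiebreak) = job_B

Answer: job_B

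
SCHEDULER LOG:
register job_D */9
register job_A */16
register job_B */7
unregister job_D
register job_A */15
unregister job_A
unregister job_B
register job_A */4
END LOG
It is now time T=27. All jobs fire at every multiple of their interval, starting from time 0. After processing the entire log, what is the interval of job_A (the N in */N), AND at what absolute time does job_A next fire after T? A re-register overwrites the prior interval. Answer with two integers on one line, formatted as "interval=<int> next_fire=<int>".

Op 1: register job_D */9 -> active={job_D:*/9}
Op 2: register job_A */16 -> active={job_A:*/16, job_D:*/9}
Op 3: register job_B */7 -> active={job_A:*/16, job_B:*/7, job_D:*/9}
Op 4: unregister job_D -> active={job_A:*/16, job_B:*/7}
Op 5: register job_A */15 -> active={job_A:*/15, job_B:*/7}
Op 6: unregister job_A -> active={job_B:*/7}
Op 7: unregister job_B -> active={}
Op 8: register job_A */4 -> active={job_A:*/4}
Final interval of job_A = 4
Next fire of job_A after T=27: (27//4+1)*4 = 28

Answer: interval=4 next_fire=28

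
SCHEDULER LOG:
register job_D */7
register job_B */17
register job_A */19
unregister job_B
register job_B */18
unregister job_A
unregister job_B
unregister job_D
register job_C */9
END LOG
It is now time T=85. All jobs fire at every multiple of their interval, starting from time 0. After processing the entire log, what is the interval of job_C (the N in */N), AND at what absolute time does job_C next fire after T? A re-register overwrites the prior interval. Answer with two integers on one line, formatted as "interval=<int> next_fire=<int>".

Op 1: register job_D */7 -> active={job_D:*/7}
Op 2: register job_B */17 -> active={job_B:*/17, job_D:*/7}
Op 3: register job_A */19 -> active={job_A:*/19, job_B:*/17, job_D:*/7}
Op 4: unregister job_B -> active={job_A:*/19, job_D:*/7}
Op 5: register job_B */18 -> active={job_A:*/19, job_B:*/18, job_D:*/7}
Op 6: unregister job_A -> active={job_B:*/18, job_D:*/7}
Op 7: unregister job_B -> active={job_D:*/7}
Op 8: unregister job_D -> active={}
Op 9: register job_C */9 -> active={job_C:*/9}
Final interval of job_C = 9
Next fire of job_C after T=85: (85//9+1)*9 = 90

Answer: interval=9 next_fire=90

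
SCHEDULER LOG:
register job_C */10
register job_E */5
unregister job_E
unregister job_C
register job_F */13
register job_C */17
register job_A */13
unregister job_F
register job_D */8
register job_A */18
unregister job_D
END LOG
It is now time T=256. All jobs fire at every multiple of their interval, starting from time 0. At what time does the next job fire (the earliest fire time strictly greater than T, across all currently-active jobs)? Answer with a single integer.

Answer: 270

Derivation:
Op 1: register job_C */10 -> active={job_C:*/10}
Op 2: register job_E */5 -> active={job_C:*/10, job_E:*/5}
Op 3: unregister job_E -> active={job_C:*/10}
Op 4: unregister job_C -> active={}
Op 5: register job_F */13 -> active={job_F:*/13}
Op 6: register job_C */17 -> active={job_C:*/17, job_F:*/13}
Op 7: register job_A */13 -> active={job_A:*/13, job_C:*/17, job_F:*/13}
Op 8: unregister job_F -> active={job_A:*/13, job_C:*/17}
Op 9: register job_D */8 -> active={job_A:*/13, job_C:*/17, job_D:*/8}
Op 10: register job_A */18 -> active={job_A:*/18, job_C:*/17, job_D:*/8}
Op 11: unregister job_D -> active={job_A:*/18, job_C:*/17}
  job_A: interval 18, next fire after T=256 is 270
  job_C: interval 17, next fire after T=256 is 272
Earliest fire time = 270 (job job_A)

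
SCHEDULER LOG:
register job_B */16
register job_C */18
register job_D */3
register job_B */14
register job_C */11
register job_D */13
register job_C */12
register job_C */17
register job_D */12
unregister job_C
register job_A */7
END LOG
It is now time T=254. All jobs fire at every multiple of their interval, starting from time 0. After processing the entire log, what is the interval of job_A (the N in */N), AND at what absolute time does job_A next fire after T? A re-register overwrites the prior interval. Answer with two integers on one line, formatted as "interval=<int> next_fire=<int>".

Answer: interval=7 next_fire=259

Derivation:
Op 1: register job_B */16 -> active={job_B:*/16}
Op 2: register job_C */18 -> active={job_B:*/16, job_C:*/18}
Op 3: register job_D */3 -> active={job_B:*/16, job_C:*/18, job_D:*/3}
Op 4: register job_B */14 -> active={job_B:*/14, job_C:*/18, job_D:*/3}
Op 5: register job_C */11 -> active={job_B:*/14, job_C:*/11, job_D:*/3}
Op 6: register job_D */13 -> active={job_B:*/14, job_C:*/11, job_D:*/13}
Op 7: register job_C */12 -> active={job_B:*/14, job_C:*/12, job_D:*/13}
Op 8: register job_C */17 -> active={job_B:*/14, job_C:*/17, job_D:*/13}
Op 9: register job_D */12 -> active={job_B:*/14, job_C:*/17, job_D:*/12}
Op 10: unregister job_C -> active={job_B:*/14, job_D:*/12}
Op 11: register job_A */7 -> active={job_A:*/7, job_B:*/14, job_D:*/12}
Final interval of job_A = 7
Next fire of job_A after T=254: (254//7+1)*7 = 259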